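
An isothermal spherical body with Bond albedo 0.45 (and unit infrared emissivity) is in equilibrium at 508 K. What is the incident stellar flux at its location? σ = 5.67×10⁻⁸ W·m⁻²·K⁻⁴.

S ≈ 27500 W/m²

(1−a)S·πr² = σ·4πr²·T⁴ ⇒ S = 4σT⁴/(1−a).
S = 4·5.67×10⁻⁸·6.660×10¹⁰/0.550.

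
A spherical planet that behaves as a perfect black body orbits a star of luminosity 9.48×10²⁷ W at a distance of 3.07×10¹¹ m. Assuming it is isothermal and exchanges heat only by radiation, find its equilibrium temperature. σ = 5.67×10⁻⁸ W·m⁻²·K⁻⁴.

First find the stellar flux at distance d: S = L/(4πd²) = 9.48×10²⁷/(4π·(3.07×10¹¹)²) = 8004 W/m².
For an isothermal sphere, absorbed (1−a)S·πr² = emitted σ·4πr²·T⁴, so T⁴ = (1−a)S/(4σ).
T⁴ = 1.00·8004/(4·5.67×10⁻⁸) = 3.529×10¹⁰ K⁴.

T ≈ 433 K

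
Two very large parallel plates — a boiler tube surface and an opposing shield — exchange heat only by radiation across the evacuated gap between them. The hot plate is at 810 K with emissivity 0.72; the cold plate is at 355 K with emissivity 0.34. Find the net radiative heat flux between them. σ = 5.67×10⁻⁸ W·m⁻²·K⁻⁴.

q ≈ 7060 W/m²

For two infinite grey parallel plates, q = σ(T₁⁴ − T₂⁴)/(1/ε₁ + 1/ε₂ − 1).
T₁⁴ − T₂⁴ = 4.305×10¹¹ − 1.588×10¹⁰ = 4.146×10¹¹ K⁴.
1/ε₁ + 1/ε₂ − 1 = 1.389 + 2.941 − 1 = 3.330.
q = 5.67×10⁻⁸ × 4.146×10¹¹ / 3.330.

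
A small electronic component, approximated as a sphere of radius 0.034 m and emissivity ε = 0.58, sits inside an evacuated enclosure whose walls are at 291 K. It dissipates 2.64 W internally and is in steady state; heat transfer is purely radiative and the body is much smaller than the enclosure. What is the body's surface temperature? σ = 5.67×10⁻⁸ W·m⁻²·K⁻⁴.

For a small grey body in a large enclosure, net radiated power = εσA(T⁴ − T_w⁴).
Steady state: P = εσA(T⁴ − T_w⁴) with A = 4πr² = 0.01453 m².
T⁴ = P/(εσA) + T_w⁴ = 2.64/(0.58·5.67×10⁻⁸·0.01453) + (291)⁴
    = 5.526×10⁹ + 7.171×10⁹ = 1.270×10¹⁰ K⁴.

T ≈ 336 K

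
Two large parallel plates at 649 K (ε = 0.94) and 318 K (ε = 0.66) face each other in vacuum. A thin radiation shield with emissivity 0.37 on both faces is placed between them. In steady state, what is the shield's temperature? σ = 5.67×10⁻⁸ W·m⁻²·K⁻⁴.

T_s ≈ 563 K

In steady state the net flux on the hot side equals that on the cold side.
σ(T₁⁴−T_s⁴)/D₁ = σ(T_s⁴−T₂⁴)/D₂, with D₁ = 1/ε₁+1/ε_s−1 = 2.767, D₂ = 1/ε_s+1/ε₂−1 = 3.218.
Solve for T_s⁴: T_s⁴ = (D₂·T₁⁴ + D₁·T₂⁴)/(D₁+D₂) = 1.001×10¹¹ K⁴.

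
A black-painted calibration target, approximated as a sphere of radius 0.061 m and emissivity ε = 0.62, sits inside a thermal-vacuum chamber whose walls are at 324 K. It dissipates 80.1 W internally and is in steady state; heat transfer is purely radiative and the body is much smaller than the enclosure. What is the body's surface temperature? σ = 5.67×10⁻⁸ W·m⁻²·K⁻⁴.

T ≈ 494 K

For a small grey body in a large enclosure, net radiated power = εσA(T⁴ − T_w⁴).
Steady state: P = εσA(T⁴ − T_w⁴) with A = 4πr² = 0.04676 m².
T⁴ = P/(εσA) + T_w⁴ = 80.1/(0.62·5.67×10⁻⁸·0.04676) + (324)⁴
    = 4.873×10¹⁰ + 1.102×10¹⁰ = 5.975×10¹⁰ K⁴.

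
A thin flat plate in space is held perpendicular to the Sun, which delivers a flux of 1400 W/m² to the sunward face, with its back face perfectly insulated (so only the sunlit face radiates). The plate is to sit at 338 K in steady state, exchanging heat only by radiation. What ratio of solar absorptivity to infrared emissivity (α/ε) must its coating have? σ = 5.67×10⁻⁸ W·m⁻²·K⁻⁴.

α/ε ≈ 0.529

Balance: αS·A = εσ·1A·T⁴ ⇒ α/ε = σT⁴/S.
α/ε = 5.67×10⁻⁸·(338)⁴/1400 = 5.67×10⁻⁸·1.305×10¹⁰/1400.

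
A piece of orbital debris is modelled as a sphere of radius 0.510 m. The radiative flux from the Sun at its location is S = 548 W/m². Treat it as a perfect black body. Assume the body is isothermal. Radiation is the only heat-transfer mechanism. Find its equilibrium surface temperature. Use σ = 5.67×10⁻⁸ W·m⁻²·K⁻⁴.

T ≈ 222 K

At equilibrium, absorbed power = emitted power.
Absorbing cross-section = πr² = 0.8171 m²; emitting surface = 4πr² = 3.269 m² (ratio 4).
S·A_cross = εσ·A_surf·T⁴  ⇒  T⁴ = S/(4σ).
T⁴ = 1.00·548/(4·5.67×10⁻⁸) = 2.416×10⁹ K⁴.
T = (2.416×10⁹)^(1/4).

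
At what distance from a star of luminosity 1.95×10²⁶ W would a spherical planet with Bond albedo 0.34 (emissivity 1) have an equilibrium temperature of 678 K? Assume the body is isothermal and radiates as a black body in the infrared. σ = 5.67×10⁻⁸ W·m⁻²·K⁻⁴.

For an isothermal black-emitting sphere, (1−a)S·πr² = σ·4πr²·T⁴ ⇒ S = 4σT⁴/(1−a).
S = 4·5.67×10⁻⁸·(678)⁴/0.660 = 72610 W/m².
Flux falls as S = L/(4πd²), so d = √(L/(4πS)) = √(1.95×10²⁶/(4π·72610)).

d ≈ 1.46×10¹⁰ m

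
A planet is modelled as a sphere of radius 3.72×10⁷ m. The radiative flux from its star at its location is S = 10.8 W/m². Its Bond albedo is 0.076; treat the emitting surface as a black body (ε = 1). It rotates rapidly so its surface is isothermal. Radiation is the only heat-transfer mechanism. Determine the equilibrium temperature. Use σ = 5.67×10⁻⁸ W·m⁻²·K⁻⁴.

At equilibrium, absorbed power = emitted power.
Absorbing cross-section = πr² = 4.347×10¹⁵ m²; emitting surface = 4πr² = 1.739×10¹⁶ m² (ratio 4).
(1−a)S·A_cross = εσ·A_surf·T⁴  ⇒  T⁴ = (1−a)S/(4σ).
T⁴ = 0.924·10.8/(4·5.67×10⁻⁸) = 4.400×10⁷ K⁴.
T = (4.400×10⁷)^(1/4).

T ≈ 81.4 K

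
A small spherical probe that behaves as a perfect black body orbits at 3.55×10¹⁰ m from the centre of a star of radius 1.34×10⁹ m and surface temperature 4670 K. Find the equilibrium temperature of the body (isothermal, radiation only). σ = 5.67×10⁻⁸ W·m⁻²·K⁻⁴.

The star's surface emits σT_*⁴; at distance d the flux is S = σT_*⁴(R_*/d)².
S = 5.67×10⁻⁸·(4670)⁴·(1.34×10⁹/3.55×10¹⁰)² = 38420 W/m².
For an isothermal sphere T⁴ = (1−a)S/(4σ) = 1.694×10¹¹ K⁴.

T ≈ 642 K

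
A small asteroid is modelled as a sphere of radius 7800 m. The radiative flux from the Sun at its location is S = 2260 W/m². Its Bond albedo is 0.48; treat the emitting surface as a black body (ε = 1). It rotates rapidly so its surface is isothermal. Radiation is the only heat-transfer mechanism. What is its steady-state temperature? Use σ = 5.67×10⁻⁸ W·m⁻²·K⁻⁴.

T ≈ 268 K

At equilibrium, absorbed power = emitted power.
Absorbing cross-section = πr² = 1.911×10⁸ m²; emitting surface = 4πr² = 7.645×10⁸ m² (ratio 4).
(1−a)S·A_cross = εσ·A_surf·T⁴  ⇒  T⁴ = (1−a)S/(4σ).
T⁴ = 0.520·2260/(4·5.67×10⁻⁸) = 5.182×10⁹ K⁴.
T = (5.182×10⁹)^(1/4).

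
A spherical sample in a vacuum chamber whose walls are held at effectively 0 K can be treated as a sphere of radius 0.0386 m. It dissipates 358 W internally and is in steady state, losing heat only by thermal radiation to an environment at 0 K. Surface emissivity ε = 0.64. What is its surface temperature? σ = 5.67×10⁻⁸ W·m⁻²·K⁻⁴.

Steady state: internal power = radiated power, P = εσA T⁴.
Radiating area A = 4πr² = 0.01872 m².
T⁴ = P/(εσA) = 358/(0.64·5.67×10⁻⁸·0.01872) = 5.269×10¹¹ K⁴.
T = (5.269×10¹¹)^(1/4).

T ≈ 852 K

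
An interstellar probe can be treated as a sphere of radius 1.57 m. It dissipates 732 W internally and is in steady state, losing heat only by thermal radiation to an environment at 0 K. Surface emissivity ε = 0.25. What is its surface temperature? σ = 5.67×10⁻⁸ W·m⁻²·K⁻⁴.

Steady state: internal power = radiated power, P = εσA T⁴.
Radiating area A = 4πr² = 30.97 m².
T⁴ = P/(εσA) = 732/(0.25·5.67×10⁻⁸·30.97) = 1.667×10⁹ K⁴.
T = (1.667×10⁹)^(1/4).

T ≈ 202 K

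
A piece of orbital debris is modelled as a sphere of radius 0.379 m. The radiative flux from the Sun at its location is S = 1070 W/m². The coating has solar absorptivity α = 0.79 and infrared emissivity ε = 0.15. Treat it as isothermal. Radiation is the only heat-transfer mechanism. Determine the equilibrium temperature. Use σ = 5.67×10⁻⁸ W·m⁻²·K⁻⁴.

At equilibrium, absorbed power = emitted power.
Absorbing cross-section = πr² = 0.4513 m²; emitting surface = 4πr² = 1.805 m² (ratio 4).
αS·A_cross = εσ·A_surf·T⁴  ⇒  T⁴ = αS/(ε·4σ).
T⁴ = 0.790·1070/(0.15·4·5.67×10⁻⁸) = 2.485×10¹⁰ K⁴.
T = (2.485×10¹⁰)^(1/4).

T ≈ 397 K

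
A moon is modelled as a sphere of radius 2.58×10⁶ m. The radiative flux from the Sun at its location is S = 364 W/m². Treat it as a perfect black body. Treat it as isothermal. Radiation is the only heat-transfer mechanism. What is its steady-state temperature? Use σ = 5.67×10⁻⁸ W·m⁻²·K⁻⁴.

At equilibrium, absorbed power = emitted power.
Absorbing cross-section = πr² = 2.091×10¹³ m²; emitting surface = 4πr² = 8.365×10¹³ m² (ratio 4).
S·A_cross = εσ·A_surf·T⁴  ⇒  T⁴ = S/(4σ).
T⁴ = 1.00·364/(4·5.67×10⁻⁸) = 1.605×10⁹ K⁴.
T = (1.605×10⁹)^(1/4).

T ≈ 200 K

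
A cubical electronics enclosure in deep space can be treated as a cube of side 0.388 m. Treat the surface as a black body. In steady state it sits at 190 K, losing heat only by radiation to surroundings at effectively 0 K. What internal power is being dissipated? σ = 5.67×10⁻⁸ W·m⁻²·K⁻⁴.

Steady state: P = εσA T⁴.
A = 6L² = 0.9033 m²; T⁴ = (190)⁴ = 1.303×10⁹ K⁴.
P = 1.0 × 5.67×10⁻⁸ × 0.9033 × 1.303×10⁹.

P ≈ 66.7 W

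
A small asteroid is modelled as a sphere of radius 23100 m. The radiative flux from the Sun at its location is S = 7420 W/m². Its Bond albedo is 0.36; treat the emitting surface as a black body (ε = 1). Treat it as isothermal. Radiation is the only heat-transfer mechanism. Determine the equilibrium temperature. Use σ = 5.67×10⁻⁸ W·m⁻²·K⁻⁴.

At equilibrium, absorbed power = emitted power.
Absorbing cross-section = πr² = 1.676×10⁹ m²; emitting surface = 4πr² = 6.706×10⁹ m² (ratio 4).
(1−a)S·A_cross = εσ·A_surf·T⁴  ⇒  T⁴ = (1−a)S/(4σ).
T⁴ = 0.640·7420/(4·5.67×10⁻⁸) = 2.094×10¹⁰ K⁴.
T = (2.094×10¹⁰)^(1/4).

T ≈ 380 K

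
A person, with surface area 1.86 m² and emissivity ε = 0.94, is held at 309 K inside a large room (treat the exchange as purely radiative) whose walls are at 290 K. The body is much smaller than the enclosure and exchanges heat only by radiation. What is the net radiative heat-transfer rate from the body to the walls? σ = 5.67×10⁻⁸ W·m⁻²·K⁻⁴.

For a small grey body in a large enclosure: P_net = εσA(T_body⁴ − T_wall⁴).
A = 1.86 m²; T_body⁴ − T_wall⁴ = 9.117×10⁹ − 7.073×10⁹ = 2.044×10⁹ K⁴.
|P_net| = 0.94·5.67×10⁻⁸·1.860·2.044×10⁹.

P_net ≈ 203 W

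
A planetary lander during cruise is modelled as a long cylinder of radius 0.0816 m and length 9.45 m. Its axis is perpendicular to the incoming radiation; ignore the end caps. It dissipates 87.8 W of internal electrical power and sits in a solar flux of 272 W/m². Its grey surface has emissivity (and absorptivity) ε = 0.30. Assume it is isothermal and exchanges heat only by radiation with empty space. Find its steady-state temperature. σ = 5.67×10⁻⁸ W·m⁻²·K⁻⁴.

T ≈ 226 K

At steady state, absorbed solar power + internal power = radiated power.
Absorbed: α·S·A_cross = 0.30·272·1.542 = 125.8 W (cross-section 2rL).
Total input = 125.8 + 87.8 = 213.6 W.
Radiated: εσ·A_surf·T⁴ with A_surf = 2πrL = 4.845 m².
T⁴ = 213.6/(0.30·5.67×10⁻⁸·4.845) = 2.592×10⁹ K⁴.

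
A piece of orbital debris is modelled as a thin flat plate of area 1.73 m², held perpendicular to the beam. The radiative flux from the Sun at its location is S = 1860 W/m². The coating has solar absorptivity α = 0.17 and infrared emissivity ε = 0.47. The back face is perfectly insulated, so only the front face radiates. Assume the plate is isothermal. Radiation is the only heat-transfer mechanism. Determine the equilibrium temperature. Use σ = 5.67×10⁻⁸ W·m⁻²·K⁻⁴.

At equilibrium, absorbed power = emitted power.
Absorbing cross-section = A = 1.730 m²; emitting surface = A = 1.730 m² (ratio 1).
αS·A_cross = εσ·A_surf·T⁴  ⇒  T⁴ = αS/(ε·1σ).
T⁴ = 0.170·1860/(0.47·1·5.67×10⁻⁸) = 1.187×10¹⁰ K⁴.
T = (1.187×10¹⁰)^(1/4).

T ≈ 330 K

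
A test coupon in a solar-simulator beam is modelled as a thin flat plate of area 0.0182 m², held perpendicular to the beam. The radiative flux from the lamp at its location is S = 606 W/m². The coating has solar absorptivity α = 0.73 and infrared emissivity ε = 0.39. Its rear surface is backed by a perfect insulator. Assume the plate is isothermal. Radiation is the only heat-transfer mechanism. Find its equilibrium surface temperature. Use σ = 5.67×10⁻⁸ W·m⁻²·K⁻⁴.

At equilibrium, absorbed power = emitted power.
Absorbing cross-section = A = 0.01820 m²; emitting surface = A = 0.01820 m² (ratio 1).
αS·A_cross = εσ·A_surf·T⁴  ⇒  T⁴ = αS/(ε·1σ).
T⁴ = 0.730·606/(0.39·1·5.67×10⁻⁸) = 2.001×10¹⁰ K⁴.
T = (2.001×10¹⁰)^(1/4).

T ≈ 376 K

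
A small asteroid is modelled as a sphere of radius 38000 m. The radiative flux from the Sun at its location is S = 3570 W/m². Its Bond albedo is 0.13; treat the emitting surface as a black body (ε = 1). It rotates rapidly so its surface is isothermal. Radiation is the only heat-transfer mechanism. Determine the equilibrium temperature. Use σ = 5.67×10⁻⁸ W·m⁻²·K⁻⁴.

T ≈ 342 K

At equilibrium, absorbed power = emitted power.
Absorbing cross-section = πr² = 4.536×10⁹ m²; emitting surface = 4πr² = 1.815×10¹⁰ m² (ratio 4).
(1−a)S·A_cross = εσ·A_surf·T⁴  ⇒  T⁴ = (1−a)S/(4σ).
T⁴ = 0.870·3570/(4·5.67×10⁻⁸) = 1.369×10¹⁰ K⁴.
T = (1.369×10¹⁰)^(1/4).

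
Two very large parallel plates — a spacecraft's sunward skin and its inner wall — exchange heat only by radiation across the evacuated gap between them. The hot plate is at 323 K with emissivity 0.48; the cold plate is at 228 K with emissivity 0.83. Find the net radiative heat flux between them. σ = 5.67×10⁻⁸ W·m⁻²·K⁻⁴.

For two infinite grey parallel plates, q = σ(T₁⁴ − T₂⁴)/(1/ε₁ + 1/ε₂ − 1).
T₁⁴ − T₂⁴ = 1.088×10¹⁰ − 2.702×10⁹ = 8.182×10⁹ K⁴.
1/ε₁ + 1/ε₂ − 1 = 2.083 + 1.205 − 1 = 2.288.
q = 5.67×10⁻⁸ × 8.182×10⁹ / 2.288.

q ≈ 203 W/m²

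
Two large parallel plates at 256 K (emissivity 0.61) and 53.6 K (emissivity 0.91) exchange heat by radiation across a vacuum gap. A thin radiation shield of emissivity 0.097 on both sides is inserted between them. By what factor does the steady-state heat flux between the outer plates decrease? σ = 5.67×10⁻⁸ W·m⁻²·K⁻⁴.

Without shield: q₀ = σΔ(T⁴)/(1/ε₁+1/ε₂−1) with denominator 1.738.
With shield the two gaps are in series; the resistances add: (1/ε₁+1/ε_s−1)+(1/ε_s+1/ε₂−1) = 10.95+10.41 = 21.36.
Heat-flux ratio q₀/q = 21.36/1.738.

factor ≈ 12.3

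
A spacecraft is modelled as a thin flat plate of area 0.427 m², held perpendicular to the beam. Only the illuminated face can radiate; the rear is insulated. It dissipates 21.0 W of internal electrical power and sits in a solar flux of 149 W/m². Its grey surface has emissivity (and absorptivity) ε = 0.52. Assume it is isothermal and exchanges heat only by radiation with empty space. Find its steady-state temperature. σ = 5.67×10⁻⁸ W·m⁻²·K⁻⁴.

At steady state, absorbed solar power + internal power = radiated power.
Absorbed: α·S·A_cross = 0.52·149·0.4270 = 33.08 W (cross-section A).
Total input = 33.08 + 21.0 = 54.08 W.
Radiated: εσ·A_surf·T⁴ with A_surf = A = 0.4270 m².
T⁴ = 54.08/(0.52·5.67×10⁻⁸·0.4270) = 4.296×10⁹ K⁴.

T ≈ 256 K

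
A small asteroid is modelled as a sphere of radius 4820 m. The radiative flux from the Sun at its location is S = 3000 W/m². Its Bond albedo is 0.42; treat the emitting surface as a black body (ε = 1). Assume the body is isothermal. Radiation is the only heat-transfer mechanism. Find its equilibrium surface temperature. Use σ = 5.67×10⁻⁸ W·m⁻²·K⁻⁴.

T ≈ 296 K

At equilibrium, absorbed power = emitted power.
Absorbing cross-section = πr² = 7.299×10⁷ m²; emitting surface = 4πr² = 2.919×10⁸ m² (ratio 4).
(1−a)S·A_cross = εσ·A_surf·T⁴  ⇒  T⁴ = (1−a)S/(4σ).
T⁴ = 0.580·3000/(4·5.67×10⁻⁸) = 7.672×10⁹ K⁴.
T = (7.672×10⁹)^(1/4).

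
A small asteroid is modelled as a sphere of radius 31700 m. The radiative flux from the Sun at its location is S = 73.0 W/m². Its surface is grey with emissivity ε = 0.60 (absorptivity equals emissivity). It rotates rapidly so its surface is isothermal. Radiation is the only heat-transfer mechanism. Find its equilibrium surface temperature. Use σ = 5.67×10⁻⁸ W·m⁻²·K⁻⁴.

T ≈ 134 K

At equilibrium, absorbed power = emitted power.
Absorbing cross-section = πr² = 3.157×10⁹ m²; emitting surface = 4πr² = 1.263×10¹⁰ m² (ratio 4).
εS·A_cross = εσ·A_surf·T⁴  ⇒  T⁴ = S/(4σ)   (ε cancels).
T⁴ = 73.0/(4·5.67×10⁻⁸) = 3.219×10⁸ K⁴.
T = (3.219×10⁸)^(1/4).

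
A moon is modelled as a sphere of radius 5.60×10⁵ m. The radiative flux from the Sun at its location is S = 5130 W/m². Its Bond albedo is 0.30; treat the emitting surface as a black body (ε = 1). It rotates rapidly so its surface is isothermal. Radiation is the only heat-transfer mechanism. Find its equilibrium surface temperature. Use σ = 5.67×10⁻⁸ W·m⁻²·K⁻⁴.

T ≈ 355 K

At equilibrium, absorbed power = emitted power.
Absorbing cross-section = πr² = 9.852×10¹¹ m²; emitting surface = 4πr² = 3.941×10¹² m² (ratio 4).
(1−a)S·A_cross = εσ·A_surf·T⁴  ⇒  T⁴ = (1−a)S/(4σ).
T⁴ = 0.700·5130/(4·5.67×10⁻⁸) = 1.583×10¹⁰ K⁴.
T = (1.583×10¹⁰)^(1/4).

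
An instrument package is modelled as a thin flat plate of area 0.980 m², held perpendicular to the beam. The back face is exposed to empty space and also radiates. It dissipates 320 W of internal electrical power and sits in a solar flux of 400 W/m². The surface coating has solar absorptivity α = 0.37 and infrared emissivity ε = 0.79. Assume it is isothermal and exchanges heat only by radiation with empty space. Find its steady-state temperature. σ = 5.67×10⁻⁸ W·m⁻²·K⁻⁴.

T ≈ 270 K

At steady state, absorbed solar power + internal power = radiated power.
Absorbed: α·S·A_cross = 0.37·400·0.9800 = 145.0 W (cross-section A).
Total input = 145.0 + 320 = 465.0 W.
Radiated: εσ·A_surf·T⁴ with A_surf = 2A = 1.960 m².
T⁴ = 465.0/(0.79·5.67×10⁻⁸·1.960) = 5.297×10⁹ K⁴.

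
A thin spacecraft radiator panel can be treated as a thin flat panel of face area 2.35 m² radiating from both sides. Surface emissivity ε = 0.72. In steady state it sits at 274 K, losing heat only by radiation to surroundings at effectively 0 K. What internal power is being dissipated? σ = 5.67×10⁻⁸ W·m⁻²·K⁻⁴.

Steady state: P = εσA T⁴.
A = 2·2.35 = 4.700 m²; T⁴ = (274)⁴ = 5.636×10⁹ K⁴.
P = 0.72 × 5.67×10⁻⁸ × 4.700 × 5.636×10⁹.

P ≈ 1080 W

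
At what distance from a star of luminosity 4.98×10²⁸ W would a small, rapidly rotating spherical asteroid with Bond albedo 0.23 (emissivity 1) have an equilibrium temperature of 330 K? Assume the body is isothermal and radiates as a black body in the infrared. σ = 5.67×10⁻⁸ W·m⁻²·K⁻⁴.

d ≈ 1.07×10¹² m

For an isothermal black-emitting sphere, (1−a)S·πr² = σ·4πr²·T⁴ ⇒ S = 4σT⁴/(1−a).
S = 4·5.67×10⁻⁸·(330)⁴/0.770 = 3493 W/m².
Flux falls as S = L/(4πd²), so d = √(L/(4πS)) = √(4.98×10²⁸/(4π·3493)).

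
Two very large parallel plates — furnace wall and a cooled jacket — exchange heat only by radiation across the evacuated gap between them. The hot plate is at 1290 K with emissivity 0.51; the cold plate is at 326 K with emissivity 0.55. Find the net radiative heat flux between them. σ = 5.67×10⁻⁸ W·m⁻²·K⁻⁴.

For two infinite grey parallel plates, q = σ(T₁⁴ − T₂⁴)/(1/ε₁ + 1/ε₂ − 1).
T₁⁴ − T₂⁴ = 2.769×10¹² − 1.129×10¹⁰ = 2.758×10¹² K⁴.
1/ε₁ + 1/ε₂ − 1 = 1.961 + 1.818 − 1 = 2.779.
q = 5.67×10⁻⁸ × 2.758×10¹² / 2.779.

q ≈ 56300 W/m²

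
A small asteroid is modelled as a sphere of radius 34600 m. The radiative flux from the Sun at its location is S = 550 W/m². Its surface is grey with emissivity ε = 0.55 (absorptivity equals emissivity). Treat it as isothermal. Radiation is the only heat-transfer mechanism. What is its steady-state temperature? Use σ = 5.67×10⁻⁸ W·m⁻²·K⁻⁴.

T ≈ 222 K

At equilibrium, absorbed power = emitted power.
Absorbing cross-section = πr² = 3.761×10⁹ m²; emitting surface = 4πr² = 1.504×10¹⁰ m² (ratio 4).
εS·A_cross = εσ·A_surf·T⁴  ⇒  T⁴ = S/(4σ)   (ε cancels).
T⁴ = 550/(4·5.67×10⁻⁸) = 2.425×10⁹ K⁴.
T = (2.425×10⁹)^(1/4).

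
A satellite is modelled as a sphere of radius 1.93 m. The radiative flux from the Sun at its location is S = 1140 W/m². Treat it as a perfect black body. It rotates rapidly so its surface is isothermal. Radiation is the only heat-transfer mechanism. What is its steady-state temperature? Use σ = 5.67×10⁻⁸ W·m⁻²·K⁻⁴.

At equilibrium, absorbed power = emitted power.
Absorbing cross-section = πr² = 11.70 m²; emitting surface = 4πr² = 46.81 m² (ratio 4).
S·A_cross = εσ·A_surf·T⁴  ⇒  T⁴ = S/(4σ).
T⁴ = 1.00·1140/(4·5.67×10⁻⁸) = 5.026×10⁹ K⁴.
T = (5.026×10⁹)^(1/4).

T ≈ 266 K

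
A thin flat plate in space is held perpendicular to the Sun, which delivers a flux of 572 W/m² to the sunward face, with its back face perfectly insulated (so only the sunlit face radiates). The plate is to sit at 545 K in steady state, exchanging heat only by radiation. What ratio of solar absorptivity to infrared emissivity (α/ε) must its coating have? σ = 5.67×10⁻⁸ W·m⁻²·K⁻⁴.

α/ε ≈ 8.75

Balance: αS·A = εσ·1A·T⁴ ⇒ α/ε = σT⁴/S.
α/ε = 5.67×10⁻⁸·(545)⁴/572 = 5.67×10⁻⁸·8.822×10¹⁰/572.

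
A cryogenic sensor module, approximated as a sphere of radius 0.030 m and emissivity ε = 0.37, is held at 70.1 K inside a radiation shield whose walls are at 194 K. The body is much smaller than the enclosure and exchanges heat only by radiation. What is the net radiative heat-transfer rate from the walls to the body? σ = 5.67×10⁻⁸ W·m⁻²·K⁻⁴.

P_net ≈ 0.330 W

For a small grey body in a large enclosure: P_net = εσA(T_body⁴ − T_wall⁴).
A = 4πr² = 0.01131 m²; T_body⁴ − T_wall⁴ = 2.415×10⁷ − 1.416×10⁹ = -1.392×10⁹ K⁴.
|P_net| = 0.37·5.67×10⁻⁸·0.01131·1.392×10⁹.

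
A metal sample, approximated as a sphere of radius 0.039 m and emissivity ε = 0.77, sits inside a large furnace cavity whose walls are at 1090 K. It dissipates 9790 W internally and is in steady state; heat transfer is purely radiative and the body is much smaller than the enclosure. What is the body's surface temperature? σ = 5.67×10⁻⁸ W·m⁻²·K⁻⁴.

For a small grey body in a large enclosure, net radiated power = εσA(T⁴ − T_w⁴).
Steady state: P = εσA(T⁴ − T_w⁴) with A = 4πr² = 0.01911 m².
T⁴ = P/(εσA) + T_w⁴ = 9790/(0.77·5.67×10⁻⁸·0.01911) + (1090)⁴
    = 1.173×10¹³ + 1.412×10¹² = 1.314×10¹³ K⁴.

T ≈ 1900 K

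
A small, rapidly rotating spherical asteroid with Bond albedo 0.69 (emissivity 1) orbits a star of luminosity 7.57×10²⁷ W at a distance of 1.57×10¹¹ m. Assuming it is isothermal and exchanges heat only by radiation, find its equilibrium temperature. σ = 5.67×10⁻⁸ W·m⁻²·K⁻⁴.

First find the stellar flux at distance d: S = L/(4πd²) = 7.57×10²⁷/(4π·(1.57×10¹¹)²) = 24440 W/m².
For an isothermal sphere, absorbed (1−a)S·πr² = emitted σ·4πr²·T⁴, so T⁴ = (1−a)S/(4σ).
T⁴ = 0.310·24440/(4·5.67×10⁻⁸) = 3.340×10¹⁰ K⁴.

T ≈ 428 K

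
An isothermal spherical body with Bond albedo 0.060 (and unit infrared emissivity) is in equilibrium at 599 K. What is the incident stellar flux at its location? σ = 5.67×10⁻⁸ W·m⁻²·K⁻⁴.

(1−a)S·πr² = σ·4πr²·T⁴ ⇒ S = 4σT⁴/(1−a).
S = 4·5.67×10⁻⁸·1.287×10¹¹/0.940.

S ≈ 31100 W/m²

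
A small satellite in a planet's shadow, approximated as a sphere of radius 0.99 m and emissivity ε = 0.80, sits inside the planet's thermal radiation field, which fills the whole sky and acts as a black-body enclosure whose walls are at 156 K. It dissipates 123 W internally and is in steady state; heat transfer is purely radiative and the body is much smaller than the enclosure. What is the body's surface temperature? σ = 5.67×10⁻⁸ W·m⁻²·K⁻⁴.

T ≈ 169 K

For a small grey body in a large enclosure, net radiated power = εσA(T⁴ − T_w⁴).
Steady state: P = εσA(T⁴ − T_w⁴) with A = 4πr² = 12.32 m².
T⁴ = P/(εσA) + T_w⁴ = 123/(0.80·5.67×10⁻⁸·12.32) + (156)⁴
    = 2.202×10⁸ + 5.922×10⁸ = 8.124×10⁸ K⁴.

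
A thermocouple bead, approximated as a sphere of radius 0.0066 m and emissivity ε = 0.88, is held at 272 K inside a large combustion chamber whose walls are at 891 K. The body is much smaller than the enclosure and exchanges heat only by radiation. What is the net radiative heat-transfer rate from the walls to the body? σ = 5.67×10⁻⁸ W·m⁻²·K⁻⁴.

P_net ≈ 17.1 W

For a small grey body in a large enclosure: P_net = εσA(T_body⁴ − T_wall⁴).
A = 4πr² = 5.474×10⁻⁴ m²; T_body⁴ − T_wall⁴ = 5.474×10⁹ − 6.302×10¹¹ = -6.248×10¹¹ K⁴.
|P_net| = 0.88·5.67×10⁻⁸·5.474×10⁻⁴·6.248×10¹¹.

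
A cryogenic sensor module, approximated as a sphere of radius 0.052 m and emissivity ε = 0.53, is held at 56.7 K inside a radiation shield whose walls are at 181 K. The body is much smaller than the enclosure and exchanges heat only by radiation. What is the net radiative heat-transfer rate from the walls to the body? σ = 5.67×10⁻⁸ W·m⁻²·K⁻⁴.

P_net ≈ 1.09 W

For a small grey body in a large enclosure: P_net = εσA(T_body⁴ − T_wall⁴).
A = 4πr² = 0.03398 m²; T_body⁴ − T_wall⁴ = 1.034×10⁷ − 1.073×10⁹ = -1.063×10⁹ K⁴.
|P_net| = 0.53·5.67×10⁻⁸·0.03398·1.063×10⁹.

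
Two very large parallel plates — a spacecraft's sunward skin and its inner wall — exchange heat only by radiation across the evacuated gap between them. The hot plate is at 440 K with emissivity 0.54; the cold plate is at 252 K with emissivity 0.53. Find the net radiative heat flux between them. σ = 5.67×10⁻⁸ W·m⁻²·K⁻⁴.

q ≈ 693 W/m²

For two infinite grey parallel plates, q = σ(T₁⁴ − T₂⁴)/(1/ε₁ + 1/ε₂ − 1).
T₁⁴ − T₂⁴ = 3.748×10¹⁰ − 4.033×10⁹ = 3.345×10¹⁰ K⁴.
1/ε₁ + 1/ε₂ − 1 = 1.852 + 1.887 − 1 = 2.739.
q = 5.67×10⁻⁸ × 3.345×10¹⁰ / 2.739.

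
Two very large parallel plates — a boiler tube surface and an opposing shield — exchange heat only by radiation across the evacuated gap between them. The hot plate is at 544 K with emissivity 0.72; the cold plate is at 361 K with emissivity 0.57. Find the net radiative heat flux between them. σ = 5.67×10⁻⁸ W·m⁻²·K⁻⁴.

q ≈ 1870 W/m²

For two infinite grey parallel plates, q = σ(T₁⁴ − T₂⁴)/(1/ε₁ + 1/ε₂ − 1).
T₁⁴ − T₂⁴ = 8.758×10¹⁰ − 1.698×10¹⁰ = 7.059×10¹⁰ K⁴.
1/ε₁ + 1/ε₂ − 1 = 1.389 + 1.754 − 1 = 2.143.
q = 5.67×10⁻⁸ × 7.059×10¹⁰ / 2.143.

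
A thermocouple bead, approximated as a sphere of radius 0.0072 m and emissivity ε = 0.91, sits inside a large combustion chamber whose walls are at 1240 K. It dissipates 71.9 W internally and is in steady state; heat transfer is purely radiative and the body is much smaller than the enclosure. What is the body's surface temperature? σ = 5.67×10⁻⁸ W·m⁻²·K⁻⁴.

T ≈ 1460 K

For a small grey body in a large enclosure, net radiated power = εσA(T⁴ − T_w⁴).
Steady state: P = εσA(T⁴ − T_w⁴) with A = 4πr² = 6.514×10⁻⁴ m².
T⁴ = P/(εσA) + T_w⁴ = 71.9/(0.91·5.67×10⁻⁸·6.514×10⁻⁴) + (1240)⁴
    = 2.139×10¹² + 2.364×10¹² = 4.503×10¹² K⁴.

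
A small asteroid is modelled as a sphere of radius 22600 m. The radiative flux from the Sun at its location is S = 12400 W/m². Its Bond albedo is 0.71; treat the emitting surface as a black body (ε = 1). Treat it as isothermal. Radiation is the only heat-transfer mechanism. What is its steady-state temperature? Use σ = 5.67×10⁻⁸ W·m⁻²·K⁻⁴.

T ≈ 355 K

At equilibrium, absorbed power = emitted power.
Absorbing cross-section = πr² = 1.605×10⁹ m²; emitting surface = 4πr² = 6.418×10⁹ m² (ratio 4).
(1−a)S·A_cross = εσ·A_surf·T⁴  ⇒  T⁴ = (1−a)S/(4σ).
T⁴ = 0.290·12400/(4·5.67×10⁻⁸) = 1.586×10¹⁰ K⁴.
T = (1.586×10¹⁰)^(1/4).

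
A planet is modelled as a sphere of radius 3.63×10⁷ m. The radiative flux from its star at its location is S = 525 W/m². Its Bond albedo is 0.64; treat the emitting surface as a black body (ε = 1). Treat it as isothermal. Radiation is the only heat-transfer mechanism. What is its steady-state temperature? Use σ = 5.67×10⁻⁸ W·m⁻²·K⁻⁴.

T ≈ 170 K

At equilibrium, absorbed power = emitted power.
Absorbing cross-section = πr² = 4.140×10¹⁵ m²; emitting surface = 4πr² = 1.656×10¹⁶ m² (ratio 4).
(1−a)S·A_cross = εσ·A_surf·T⁴  ⇒  T⁴ = (1−a)S/(4σ).
T⁴ = 0.360·525/(4·5.67×10⁻⁸) = 8.333×10⁸ K⁴.
T = (8.333×10⁸)^(1/4).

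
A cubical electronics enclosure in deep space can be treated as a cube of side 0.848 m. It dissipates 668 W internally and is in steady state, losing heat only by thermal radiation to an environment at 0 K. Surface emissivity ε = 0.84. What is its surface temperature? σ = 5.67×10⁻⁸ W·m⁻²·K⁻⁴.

T ≈ 239 K

Steady state: internal power = radiated power, P = εσA T⁴.
Radiating area A = 6L² = 4.315 m².
T⁴ = P/(εσA) = 668/(0.84·5.67×10⁻⁸·4.315) = 3.251×10⁹ K⁴.
T = (3.251×10⁹)^(1/4).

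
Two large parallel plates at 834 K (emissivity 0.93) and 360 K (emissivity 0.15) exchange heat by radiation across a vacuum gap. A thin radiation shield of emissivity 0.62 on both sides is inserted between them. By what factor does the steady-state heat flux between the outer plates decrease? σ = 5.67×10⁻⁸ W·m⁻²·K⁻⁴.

factor ≈ 1.33

Without shield: q₀ = σΔ(T⁴)/(1/ε₁+1/ε₂−1) with denominator 6.742.
With shield the two gaps are in series; the resistances add: (1/ε₁+1/ε_s−1)+(1/ε_s+1/ε₂−1) = 1.688+7.280 = 8.968.
Heat-flux ratio q₀/q = 8.968/6.742.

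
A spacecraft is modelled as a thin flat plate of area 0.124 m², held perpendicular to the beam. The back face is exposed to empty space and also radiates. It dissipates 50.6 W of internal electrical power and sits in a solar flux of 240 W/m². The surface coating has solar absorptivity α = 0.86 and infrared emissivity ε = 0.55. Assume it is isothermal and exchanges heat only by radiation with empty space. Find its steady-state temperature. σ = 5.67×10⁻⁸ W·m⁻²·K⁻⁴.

At steady state, absorbed solar power + internal power = radiated power.
Absorbed: α·S·A_cross = 0.86·240·0.1240 = 25.59 W (cross-section A).
Total input = 25.59 + 50.6 = 76.19 W.
Radiated: εσ·A_surf·T⁴ with A_surf = 2A = 0.2480 m².
T⁴ = 76.19/(0.55·5.67×10⁻⁸·0.2480) = 9.852×10⁹ K⁴.

T ≈ 315 K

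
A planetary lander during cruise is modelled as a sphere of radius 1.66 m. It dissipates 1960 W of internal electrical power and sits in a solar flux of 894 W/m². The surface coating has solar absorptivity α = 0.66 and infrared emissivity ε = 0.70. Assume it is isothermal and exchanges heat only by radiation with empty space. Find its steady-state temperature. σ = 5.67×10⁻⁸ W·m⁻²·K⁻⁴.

At steady state, absorbed solar power + internal power = radiated power.
Absorbed: α·S·A_cross = 0.66·894·8.657 = 5108 W (cross-section πr²).
Total input = 5108 + 1960 = 7068 W.
Radiated: εσ·A_surf·T⁴ with A_surf = 4πr² = 34.63 m².
T⁴ = 7068/(0.70·5.67×10⁻⁸·34.63) = 5.143×10⁹ K⁴.

T ≈ 268 K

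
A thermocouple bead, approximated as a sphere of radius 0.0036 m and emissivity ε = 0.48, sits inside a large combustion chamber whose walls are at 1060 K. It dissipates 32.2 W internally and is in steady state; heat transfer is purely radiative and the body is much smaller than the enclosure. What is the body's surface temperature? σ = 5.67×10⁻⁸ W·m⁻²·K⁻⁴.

T ≈ 1710 K

For a small grey body in a large enclosure, net radiated power = εσA(T⁴ − T_w⁴).
Steady state: P = εσA(T⁴ − T_w⁴) with A = 4πr² = 1.629×10⁻⁴ m².
T⁴ = P/(εσA) + T_w⁴ = 32.2/(0.48·5.67×10⁻⁸·1.629×10⁻⁴) + (1060)⁴
    = 7.265×10¹² + 1.262×10¹² = 8.527×10¹² K⁴.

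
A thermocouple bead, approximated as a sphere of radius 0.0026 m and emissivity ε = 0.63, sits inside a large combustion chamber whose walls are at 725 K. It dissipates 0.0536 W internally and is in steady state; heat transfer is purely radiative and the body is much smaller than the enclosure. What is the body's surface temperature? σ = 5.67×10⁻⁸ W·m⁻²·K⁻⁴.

For a small grey body in a large enclosure, net radiated power = εσA(T⁴ − T_w⁴).
Steady state: P = εσA(T⁴ − T_w⁴) with A = 4πr² = 8.495×10⁻⁵ m².
T⁴ = P/(εσA) + T_w⁴ = 0.0536/(0.63·5.67×10⁻⁸·8.495×10⁻⁵) + (725)⁴
    = 1.766×10¹⁰ + 2.763×10¹¹ = 2.939×10¹¹ K⁴.

T ≈ 736 K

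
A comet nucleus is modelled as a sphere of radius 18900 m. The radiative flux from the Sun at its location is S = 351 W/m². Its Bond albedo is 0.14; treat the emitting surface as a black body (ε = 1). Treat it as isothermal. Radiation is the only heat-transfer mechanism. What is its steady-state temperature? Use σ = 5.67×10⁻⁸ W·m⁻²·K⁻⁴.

At equilibrium, absorbed power = emitted power.
Absorbing cross-section = πr² = 1.122×10⁹ m²; emitting surface = 4πr² = 4.489×10⁹ m² (ratio 4).
(1−a)S·A_cross = εσ·A_surf·T⁴  ⇒  T⁴ = (1−a)S/(4σ).
T⁴ = 0.860·351/(4·5.67×10⁻⁸) = 1.331×10⁹ K⁴.
T = (1.331×10⁹)^(1/4).

T ≈ 191 K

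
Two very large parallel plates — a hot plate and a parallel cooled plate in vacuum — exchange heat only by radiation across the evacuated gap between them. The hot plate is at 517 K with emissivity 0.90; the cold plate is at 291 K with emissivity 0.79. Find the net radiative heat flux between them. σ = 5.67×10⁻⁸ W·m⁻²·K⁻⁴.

q ≈ 2650 W/m²

For two infinite grey parallel plates, q = σ(T₁⁴ − T₂⁴)/(1/ε₁ + 1/ε₂ − 1).
T₁⁴ − T₂⁴ = 7.144×10¹⁰ − 7.171×10⁹ = 6.427×10¹⁰ K⁴.
1/ε₁ + 1/ε₂ − 1 = 1.111 + 1.266 − 1 = 1.377.
q = 5.67×10⁻⁸ × 6.427×10¹⁰ / 1.377.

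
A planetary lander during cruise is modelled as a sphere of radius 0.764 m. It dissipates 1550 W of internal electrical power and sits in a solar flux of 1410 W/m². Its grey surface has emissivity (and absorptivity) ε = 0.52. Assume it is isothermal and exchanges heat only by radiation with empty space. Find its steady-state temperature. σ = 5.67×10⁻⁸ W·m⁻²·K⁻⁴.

At steady state, absorbed solar power + internal power = radiated power.
Absorbed: α·S·A_cross = 0.52·1410·1.834 = 1344 W (cross-section πr²).
Total input = 1344 + 1550 = 2894 W.
Radiated: εσ·A_surf·T⁴ with A_surf = 4πr² = 7.335 m².
T⁴ = 2894/(0.52·5.67×10⁻⁸·7.335) = 1.338×10¹⁰ K⁴.

T ≈ 340 K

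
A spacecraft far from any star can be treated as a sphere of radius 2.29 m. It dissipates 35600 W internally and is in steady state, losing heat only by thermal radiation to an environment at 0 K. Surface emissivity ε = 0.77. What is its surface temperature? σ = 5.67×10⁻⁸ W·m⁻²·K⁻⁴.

Steady state: internal power = radiated power, P = εσA T⁴.
Radiating area A = 4πr² = 65.90 m².
T⁴ = P/(εσA) = 35600/(0.77·5.67×10⁻⁸·65.90) = 1.237×10¹⁰ K⁴.
T = (1.237×10¹⁰)^(1/4).

T ≈ 334 K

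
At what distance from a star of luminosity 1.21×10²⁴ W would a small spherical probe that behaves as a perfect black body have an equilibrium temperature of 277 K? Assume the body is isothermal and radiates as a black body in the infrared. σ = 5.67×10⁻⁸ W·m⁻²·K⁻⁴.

For an isothermal black-emitting sphere, (1−a)S·πr² = σ·4πr²·T⁴ ⇒ S = 4σT⁴/(1−a).
S = 4·5.67×10⁻⁸·(277)⁴/1.00 = 1335 W/m².
Flux falls as S = L/(4πd²), so d = √(L/(4πS)) = √(1.21×10²⁴/(4π·1335)).

d ≈ 8.49×10⁹ m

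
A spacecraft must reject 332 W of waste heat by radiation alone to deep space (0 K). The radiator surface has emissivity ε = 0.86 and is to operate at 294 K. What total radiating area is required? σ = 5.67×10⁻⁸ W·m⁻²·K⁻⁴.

P = εσA T⁴ ⇒ A = P/(εσT⁴).
T⁴ = 7.471×10⁹ K⁴.
A = 332/(0.86 × 5.67×10⁻⁸ × 7.471×10⁹).

A ≈ 0.911 m²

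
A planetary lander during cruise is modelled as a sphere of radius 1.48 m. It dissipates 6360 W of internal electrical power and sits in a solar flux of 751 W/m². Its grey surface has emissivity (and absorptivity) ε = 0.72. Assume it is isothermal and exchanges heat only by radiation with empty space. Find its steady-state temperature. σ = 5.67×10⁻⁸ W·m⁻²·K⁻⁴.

T ≈ 308 K

At steady state, absorbed solar power + internal power = radiated power.
Absorbed: α·S·A_cross = 0.72·751·6.881 = 3721 W (cross-section πr²).
Total input = 3721 + 6360 = 10080 W.
Radiated: εσ·A_surf·T⁴ with A_surf = 4πr² = 27.53 m².
T⁴ = 10080/(0.72·5.67×10⁻⁸·27.53) = 8.971×10⁹ K⁴.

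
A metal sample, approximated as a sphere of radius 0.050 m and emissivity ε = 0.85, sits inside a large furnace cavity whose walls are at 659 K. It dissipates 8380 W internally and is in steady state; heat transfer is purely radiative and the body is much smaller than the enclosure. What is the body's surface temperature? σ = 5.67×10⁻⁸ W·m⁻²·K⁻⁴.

For a small grey body in a large enclosure, net radiated power = εσA(T⁴ − T_w⁴).
Steady state: P = εσA(T⁴ − T_w⁴) with A = 4πr² = 0.03142 m².
T⁴ = P/(εσA) + T_w⁴ = 8380/(0.85·5.67×10⁻⁸·0.03142) + (659)⁴
    = 5.535×10¹² + 1.886×10¹¹ = 5.723×10¹² K⁴.

T ≈ 1550 K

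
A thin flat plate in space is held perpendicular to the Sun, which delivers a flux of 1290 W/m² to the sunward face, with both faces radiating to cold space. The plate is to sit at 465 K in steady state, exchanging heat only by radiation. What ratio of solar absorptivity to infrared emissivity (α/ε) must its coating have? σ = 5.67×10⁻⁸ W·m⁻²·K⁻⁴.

Balance: αS·A = εσ·2A·T⁴ ⇒ α/ε = 2σT⁴/S.
α/ε = 2·5.67×10⁻⁸·(465)⁴/1290 = 2·5.67×10⁻⁸·4.675×10¹⁰/1290.

α/ε ≈ 4.11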